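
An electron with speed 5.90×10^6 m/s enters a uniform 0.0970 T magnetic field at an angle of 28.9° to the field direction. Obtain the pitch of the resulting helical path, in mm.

The velocity component along B is v∥ = v cos28.9° = 5.17×10^6 m/s.
The cyclotron period T = 2πm/(qB) = 3.69×10^-10 s is set by m, q, B alone.
Pitch = v∥·T = (5.17×10^6)(3.69×10^-10) = 1.91×10^-3 m.

pitch ≈ 1.91 mm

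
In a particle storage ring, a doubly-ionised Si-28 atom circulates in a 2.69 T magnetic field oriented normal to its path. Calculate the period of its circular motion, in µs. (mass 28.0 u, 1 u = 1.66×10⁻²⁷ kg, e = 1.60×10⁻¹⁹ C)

The cyclotron period is independent of speed: T = 2πm/(qB).
T = 2π(4.65×10^-26) / [(2×1.60×10^-19)(2.69)] = 3.39×10^-7 s.

T ≈ 0.339 µs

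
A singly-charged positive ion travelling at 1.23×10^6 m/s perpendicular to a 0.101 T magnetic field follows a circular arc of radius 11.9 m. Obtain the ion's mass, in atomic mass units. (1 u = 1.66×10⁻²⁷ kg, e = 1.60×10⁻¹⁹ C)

m ≈ 94.2 u

qvB = mv²/r ⇒ m = qBr/v.
m = (1×1.60×10^-19)(0.101)(11.9) / (1.23×10^6) = 1.56×10^-25 kg = 94.2 u.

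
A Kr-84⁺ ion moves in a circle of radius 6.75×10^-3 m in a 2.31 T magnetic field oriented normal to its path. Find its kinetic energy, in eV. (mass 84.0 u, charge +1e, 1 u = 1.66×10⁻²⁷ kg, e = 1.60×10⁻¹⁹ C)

K ≈ 139 eV

v = qBr/m = (1×1.60×10^-19)(2.31)(6.75×10^-3) / (1.39×10^-25) = 1.79×10^4 m/s.
K = ½mv² = 0.5·(1.39×10^-25)·(1.79×10^4)² = 2.23×10^-17 J = 139 eV.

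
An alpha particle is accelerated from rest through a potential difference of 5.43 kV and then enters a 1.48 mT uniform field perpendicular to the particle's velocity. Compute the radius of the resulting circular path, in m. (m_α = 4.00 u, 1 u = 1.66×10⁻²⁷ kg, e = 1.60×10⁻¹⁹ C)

r ≈ 10.1 m

The kinetic energy gained is K = qV = (2×1.60×10^-19)(5430) = 1.74×10^-15 J.
v = √(2K/m) = 7.23×10^5 m/s.
r = mv/(qB) = (6.64×10^-27)(7.23×10^5) / [(2×1.60×10^-19)(1.48×10^-3)] = 10.1 m.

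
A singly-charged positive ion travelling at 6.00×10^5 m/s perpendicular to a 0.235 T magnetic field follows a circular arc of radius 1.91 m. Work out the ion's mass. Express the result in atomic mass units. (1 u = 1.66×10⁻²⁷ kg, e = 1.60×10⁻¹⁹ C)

qvB = mv²/r ⇒ m = qBr/v.
m = (1×1.60×10^-19)(0.235)(1.91) / (6.00×10^5) = 1.20×10^-25 kg = 72.1 u.

m ≈ 72.1 u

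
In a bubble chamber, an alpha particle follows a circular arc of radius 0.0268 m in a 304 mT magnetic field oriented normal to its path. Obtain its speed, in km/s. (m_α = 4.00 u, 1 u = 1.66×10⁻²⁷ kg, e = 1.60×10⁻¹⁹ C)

From qvB = mv²/r, v = qBr/m.
v = (2×1.60×10^-19)(0.304)(0.0268) / (6.64×10^-27) = 3.93×10^5 m/s.

v ≈ 393 km/s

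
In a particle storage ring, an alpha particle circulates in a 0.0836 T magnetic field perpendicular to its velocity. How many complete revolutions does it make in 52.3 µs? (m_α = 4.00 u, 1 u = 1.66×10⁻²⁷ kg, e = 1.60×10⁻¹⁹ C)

N = 33

T = 2πm/(qB) = 2π(6.64×10^-27) / [(2×1.60×10^-19)(0.0836)] = 1.5595×10^-6 s.
N = t/T = 5.23×10^-5 / 1.5595×10^-6 ≈ 33.54, so 33 complete revolutions.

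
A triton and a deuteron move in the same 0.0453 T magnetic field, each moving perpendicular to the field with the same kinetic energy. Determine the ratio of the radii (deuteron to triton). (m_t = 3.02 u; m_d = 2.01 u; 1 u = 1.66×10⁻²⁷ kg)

r = √(2mK)/(qB) ⇒ at equal K, r ∝ √m/q.
r_{deuteron}/r_{triton} = 0.816.

ratio ≈ 0.816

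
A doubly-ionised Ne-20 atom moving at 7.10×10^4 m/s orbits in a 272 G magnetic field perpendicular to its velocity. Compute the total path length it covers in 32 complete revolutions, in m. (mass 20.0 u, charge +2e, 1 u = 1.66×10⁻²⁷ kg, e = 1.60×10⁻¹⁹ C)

r = mv/(qB) = 0.271 m, so one revolution covers 2πr = 1.70 m.
In 32 revolutions: L = 32·2πr = 54.5 m.

L ≈ 54.5 m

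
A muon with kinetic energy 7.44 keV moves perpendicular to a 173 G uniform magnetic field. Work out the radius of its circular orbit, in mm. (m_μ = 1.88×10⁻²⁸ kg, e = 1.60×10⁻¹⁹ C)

r ≈ 242 mm

Convert the energy: K = 7.44 keV = 1.19×10^-15 J.
v = √(2K/m) = √(2·1.19×10^-15/1.88×10^-28) = 3.56×10^6 m/s.
r = mv/(qB) = (1.88×10^-28)(3.56×10^6) / [(1×1.60×10^-19)(0.0173)] = 0.242 m.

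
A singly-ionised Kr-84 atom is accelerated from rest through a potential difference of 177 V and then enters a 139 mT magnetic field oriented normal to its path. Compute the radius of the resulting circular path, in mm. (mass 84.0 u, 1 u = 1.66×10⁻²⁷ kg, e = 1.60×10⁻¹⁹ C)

r ≈ 126 mm

The kinetic energy gained is K = qV = (1×1.60×10^-19)(177) = 2.83×10^-17 J.
v = √(2K/m) = 2.02×10^4 m/s.
r = mv/(qB) = (1.39×10^-25)(2.02×10^4) / [(1×1.60×10^-19)(0.139)] = 0.126 m.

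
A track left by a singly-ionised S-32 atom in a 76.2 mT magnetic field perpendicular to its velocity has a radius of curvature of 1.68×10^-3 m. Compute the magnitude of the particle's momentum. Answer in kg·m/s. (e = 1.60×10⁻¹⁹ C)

Since qvB = mv²/r, the momentum p = mv = qBr.
p = (1×1.60×10^-19)(0.0762)(1.68×10^-3) = 2.05×10^-23 kg·m/s.

p ≈ 2.05×10^-23 kg·m/s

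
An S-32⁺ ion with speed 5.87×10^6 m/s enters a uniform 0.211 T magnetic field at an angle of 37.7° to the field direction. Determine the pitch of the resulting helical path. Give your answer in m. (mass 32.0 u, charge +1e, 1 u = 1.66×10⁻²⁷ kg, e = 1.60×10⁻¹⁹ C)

The velocity component along B is v∥ = v cos37.7° = 4.64×10^6 m/s.
The cyclotron period T = 2πm/(qB) = 9.89×10^-6 s is set by m, q, B alone.
Pitch = v∥·T = (4.64×10^6)(9.89×10^-6) = 45.9 m.

pitch ≈ 45.9 m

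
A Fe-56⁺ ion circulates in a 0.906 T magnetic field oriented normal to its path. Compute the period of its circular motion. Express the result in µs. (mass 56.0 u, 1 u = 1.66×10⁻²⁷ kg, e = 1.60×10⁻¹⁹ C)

The cyclotron period is independent of speed: T = 2πm/(qB).
T = 2π(9.30×10^-26) / [(1×1.60×10^-19)(0.906)] = 4.03×10^-6 s.

T ≈ 4.03 µs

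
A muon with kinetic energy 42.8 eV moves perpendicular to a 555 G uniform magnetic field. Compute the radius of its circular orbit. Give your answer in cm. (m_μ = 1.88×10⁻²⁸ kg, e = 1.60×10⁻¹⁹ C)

Convert the energy: K = 42.8 eV = 6.85×10^-18 J.
v = √(2K/m) = √(2·6.85×10^-18/1.88×10^-28) = 2.70×10^5 m/s.
r = mv/(qB) = (1.88×10^-28)(2.70×10^5) / [(1×1.60×10^-19)(0.0555)] = 5.71×10^-3 m.

r ≈ 0.571 cm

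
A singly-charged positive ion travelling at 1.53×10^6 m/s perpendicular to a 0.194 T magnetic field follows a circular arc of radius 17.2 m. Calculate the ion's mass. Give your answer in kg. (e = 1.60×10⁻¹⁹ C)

qvB = mv²/r ⇒ m = qBr/v.
m = (1×1.60×10^-19)(0.194)(17.2) / (1.53×10^6) = 3.49×10^-25 kg.

m ≈ 3.49×10^-25 kg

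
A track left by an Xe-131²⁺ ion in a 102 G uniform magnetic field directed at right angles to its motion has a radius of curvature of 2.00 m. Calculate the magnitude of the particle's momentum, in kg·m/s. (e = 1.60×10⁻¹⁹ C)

Since qvB = mv²/r, the momentum p = mv = qBr.
p = (2×1.60×10^-19)(0.0102)(2.00) = 6.53×10^-21 kg·m/s.

p ≈ 6.53×10^-21 kg·m/s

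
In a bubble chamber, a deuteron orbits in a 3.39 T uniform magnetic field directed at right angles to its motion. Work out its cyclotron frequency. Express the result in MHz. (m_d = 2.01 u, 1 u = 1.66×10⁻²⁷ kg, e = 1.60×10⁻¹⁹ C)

f = qB/(2πm) = (1×1.60×10^-19)(3.39) / [2π(3.34×10^-27)] = 2.59×10^7 Hz.

f ≈ 25.9 MHz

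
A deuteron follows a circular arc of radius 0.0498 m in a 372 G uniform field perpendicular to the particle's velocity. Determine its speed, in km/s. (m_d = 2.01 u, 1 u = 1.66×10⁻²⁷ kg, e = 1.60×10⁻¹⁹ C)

v ≈ 88.8 km/s

From qvB = mv²/r, v = qBr/m.
v = (1×1.60×10^-19)(0.0372)(0.0498) / (3.34×10^-27) = 8.88×10^4 m/s.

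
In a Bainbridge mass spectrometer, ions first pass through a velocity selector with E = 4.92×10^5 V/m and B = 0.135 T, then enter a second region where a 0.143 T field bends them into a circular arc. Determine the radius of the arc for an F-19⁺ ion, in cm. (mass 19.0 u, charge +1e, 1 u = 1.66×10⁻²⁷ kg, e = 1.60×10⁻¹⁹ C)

r ≈ 502 cm

The selector passes v = E/B = 4.92×10^5/0.135 = 3.64×10^6 m/s.
In the deflection region, r = mv/(qB₂) = (3.15×10^-26)(3.64×10^6) / [(1×1.60×10^-19)(0.143)] = 5.02 m.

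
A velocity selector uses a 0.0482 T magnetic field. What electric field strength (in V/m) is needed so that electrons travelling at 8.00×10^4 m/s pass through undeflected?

qE = qvB ⇒ E = vB = (8.00×10^4)(0.0482) = 3860 V/m.

E ≈ 3860 V/m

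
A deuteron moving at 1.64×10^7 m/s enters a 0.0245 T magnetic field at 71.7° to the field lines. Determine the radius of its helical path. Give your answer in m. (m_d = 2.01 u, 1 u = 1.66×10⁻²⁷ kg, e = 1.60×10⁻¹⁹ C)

r ≈ 13.3 m

Only the perpendicular component v⊥ = v sin71.7° = 1.56×10^7 m/s is bent by the field.
r = m v⊥ /(qB) = (3.34×10^-27)(1.56×10^7) / [(1×1.60×10^-19)(0.0245)] = 13.3 m.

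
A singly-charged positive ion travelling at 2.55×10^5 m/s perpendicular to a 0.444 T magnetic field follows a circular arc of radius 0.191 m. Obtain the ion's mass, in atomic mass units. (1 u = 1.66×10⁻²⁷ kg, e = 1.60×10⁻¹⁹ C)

m ≈ 32.1 u

qvB = mv²/r ⇒ m = qBr/v.
m = (1×1.60×10^-19)(0.444)(0.191) / (2.55×10^5) = 5.32×10^-26 kg = 32.1 u.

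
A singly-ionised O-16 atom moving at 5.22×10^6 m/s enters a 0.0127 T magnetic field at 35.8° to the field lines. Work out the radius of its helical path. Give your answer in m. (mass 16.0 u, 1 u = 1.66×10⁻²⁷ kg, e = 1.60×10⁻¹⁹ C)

r ≈ 39.9 m

Only the perpendicular component v⊥ = v sin35.8° = 3.05×10^6 m/s is bent by the field.
r = m v⊥ /(qB) = (2.66×10^-26)(3.05×10^6) / [(1×1.60×10^-19)(0.0127)] = 39.9 m.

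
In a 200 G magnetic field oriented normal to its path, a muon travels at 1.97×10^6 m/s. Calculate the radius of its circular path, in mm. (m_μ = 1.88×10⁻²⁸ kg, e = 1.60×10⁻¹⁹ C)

The magnetic force provides the centripetal force: qvB = mv²/r, so r = mv/(qB).
r = (1.88×10^-28 kg)(1.97×10^6 m/s) / [(1×1.60×10^-19 C)(0.0200 T)] = 0.116 m.

r ≈ 116 mm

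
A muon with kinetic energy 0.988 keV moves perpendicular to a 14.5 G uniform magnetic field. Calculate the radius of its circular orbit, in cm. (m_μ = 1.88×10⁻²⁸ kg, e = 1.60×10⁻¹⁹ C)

Convert the energy: K = 0.988 keV = 1.58×10^-16 J.
v = √(2K/m) = √(2·1.58×10^-16/1.88×10^-28) = 1.30×10^6 m/s.
r = mv/(qB) = (1.88×10^-28)(1.30×10^6) / [(1×1.60×10^-19)(1.45×10^-3)] = 1.05 m.

r ≈ 105 cm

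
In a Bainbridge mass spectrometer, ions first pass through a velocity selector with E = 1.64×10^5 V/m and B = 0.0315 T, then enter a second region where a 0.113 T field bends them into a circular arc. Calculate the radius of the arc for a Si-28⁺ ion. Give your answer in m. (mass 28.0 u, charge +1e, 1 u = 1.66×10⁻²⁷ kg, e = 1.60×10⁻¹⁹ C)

r ≈ 13.4 m

The selector passes v = E/B = 1.64×10^5/0.0315 = 5.21×10^6 m/s.
In the deflection region, r = mv/(qB₂) = (4.65×10^-26)(5.21×10^6) / [(1×1.60×10^-19)(0.113)] = 13.4 m.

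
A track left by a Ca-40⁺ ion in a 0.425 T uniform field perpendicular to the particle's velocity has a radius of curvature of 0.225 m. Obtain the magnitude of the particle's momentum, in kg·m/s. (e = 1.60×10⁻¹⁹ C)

Since qvB = mv²/r, the momentum p = mv = qBr.
p = (1×1.60×10^-19)(0.425)(0.225) = 1.53×10^-20 kg·m/s.

p ≈ 1.53×10^-20 kg·m/s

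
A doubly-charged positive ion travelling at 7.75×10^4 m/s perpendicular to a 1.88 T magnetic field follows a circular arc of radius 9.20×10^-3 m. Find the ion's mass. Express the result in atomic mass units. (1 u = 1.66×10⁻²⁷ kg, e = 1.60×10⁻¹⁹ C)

m ≈ 43.0 u

qvB = mv²/r ⇒ m = qBr/v.
m = (2×1.60×10^-19)(1.88)(9.20×10^-3) / (7.75×10^4) = 7.14×10^-26 kg = 43.0 u.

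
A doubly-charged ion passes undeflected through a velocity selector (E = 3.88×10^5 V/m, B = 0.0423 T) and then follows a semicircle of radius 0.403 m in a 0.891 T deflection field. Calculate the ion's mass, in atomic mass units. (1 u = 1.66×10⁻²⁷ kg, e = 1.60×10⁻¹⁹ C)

v = E/B₁ = 9.17×10^6 m/s.
From r = mv/(qB₂), m = qB₂r/v = (2×1.60×10^-19)(0.891)(0.403) / (9.17×10^6) = 1.25×10^-26 kg.
In atomic mass units: m = 1.25×10^-26 / 1.66×10^-27 = 7.55 u.

m ≈ 7.55 u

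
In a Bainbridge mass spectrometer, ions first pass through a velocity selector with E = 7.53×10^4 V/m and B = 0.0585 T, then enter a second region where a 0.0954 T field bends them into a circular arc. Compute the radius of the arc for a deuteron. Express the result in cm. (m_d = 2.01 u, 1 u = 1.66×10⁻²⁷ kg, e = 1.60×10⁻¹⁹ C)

r ≈ 28.1 cm

The selector passes v = E/B = 7.53×10^4/0.0585 = 1.29×10^6 m/s.
In the deflection region, r = mv/(qB₂) = (3.34×10^-27)(1.29×10^6) / [(1×1.60×10^-19)(0.0954)] = 0.281 m.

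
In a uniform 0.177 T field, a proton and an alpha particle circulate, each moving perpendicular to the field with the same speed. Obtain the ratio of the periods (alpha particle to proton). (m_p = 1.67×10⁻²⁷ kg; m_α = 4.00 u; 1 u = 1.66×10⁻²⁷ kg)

T = 2πm/(qB) is independent of speed, so T₂/T₁ = (m₂/q₂)/(m₁/q₁).
T_{alpha particle}/T_{proton} = (6.64×10^-27/2e) / (1.67×10^-27/1e) = 1.99.

ratio ≈ 1.99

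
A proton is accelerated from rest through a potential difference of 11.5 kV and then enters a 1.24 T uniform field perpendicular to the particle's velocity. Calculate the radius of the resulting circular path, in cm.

r ≈ 1.25 cm

The kinetic energy gained is K = qV = (1×1.60×10^-19)(1.15×10^4) = 1.84×10^-15 J.
v = √(2K/m) = 1.48×10^6 m/s.
r = mv/(qB) = (1.67×10^-27)(1.48×10^6) / [(1×1.60×10^-19)(1.24)] = 0.0125 m.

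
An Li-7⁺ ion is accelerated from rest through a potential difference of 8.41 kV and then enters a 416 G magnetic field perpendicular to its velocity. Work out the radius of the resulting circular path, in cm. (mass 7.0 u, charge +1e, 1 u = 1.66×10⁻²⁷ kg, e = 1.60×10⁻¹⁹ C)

r ≈ 84.0 cm

The kinetic energy gained is K = qV = (1×1.60×10^-19)(8410) = 1.35×10^-15 J.
v = √(2K/m) = 4.81×10^5 m/s.
r = mv/(qB) = (1.16×10^-26)(4.81×10^5) / [(1×1.60×10^-19)(0.0416)] = 0.840 m.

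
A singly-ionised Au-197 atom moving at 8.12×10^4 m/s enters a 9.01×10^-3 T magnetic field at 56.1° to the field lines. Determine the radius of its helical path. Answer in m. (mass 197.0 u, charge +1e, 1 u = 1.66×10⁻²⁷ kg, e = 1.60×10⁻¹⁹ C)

Only the perpendicular component v⊥ = v sin56.1° = 6.74×10^4 m/s is bent by the field.
r = m v⊥ /(qB) = (3.27×10^-25)(6.74×10^4) / [(1×1.60×10^-19)(9.01×10^-3)] = 15.3 m.

r ≈ 15.3 m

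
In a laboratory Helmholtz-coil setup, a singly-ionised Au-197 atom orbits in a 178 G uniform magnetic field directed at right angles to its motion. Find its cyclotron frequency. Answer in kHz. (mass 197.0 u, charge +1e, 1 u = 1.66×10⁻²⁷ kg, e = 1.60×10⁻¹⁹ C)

f = qB/(2πm) = (1×1.60×10^-19)(0.0178) / [2π(3.27×10^-25)] = 1390 Hz.

f ≈ 1.39 kHz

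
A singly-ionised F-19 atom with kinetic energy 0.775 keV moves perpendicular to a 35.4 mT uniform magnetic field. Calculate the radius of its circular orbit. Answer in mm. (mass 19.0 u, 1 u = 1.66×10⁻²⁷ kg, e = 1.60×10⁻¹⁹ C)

r ≈ 494 mm

Convert the energy: K = 0.775 keV = 1.24×10^-16 J.
v = √(2K/m) = √(2·1.24×10^-16/3.15×10^-26) = 8.87×10^4 m/s.
r = mv/(qB) = (3.15×10^-26)(8.87×10^4) / [(1×1.60×10^-19)(0.0354)] = 0.494 m.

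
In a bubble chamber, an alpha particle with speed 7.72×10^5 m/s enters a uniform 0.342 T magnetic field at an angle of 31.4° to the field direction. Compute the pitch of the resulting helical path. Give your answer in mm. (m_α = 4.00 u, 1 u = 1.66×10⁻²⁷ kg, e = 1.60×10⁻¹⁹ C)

pitch ≈ 251 mm

The velocity component along B is v∥ = v cos31.4° = 6.59×10^5 m/s.
The cyclotron period T = 2πm/(qB) = 3.81×10^-7 s is set by m, q, B alone.
Pitch = v∥·T = (6.59×10^5)(3.81×10^-7) = 0.251 m.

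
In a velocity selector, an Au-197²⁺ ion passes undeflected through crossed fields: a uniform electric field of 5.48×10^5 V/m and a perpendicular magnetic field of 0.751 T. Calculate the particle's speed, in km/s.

v ≈ 730 km/s

For zero net force, qE = qvB, so v = E/B.
v = (5.48×10^5) / (0.751) = 7.30×10^5 m/s.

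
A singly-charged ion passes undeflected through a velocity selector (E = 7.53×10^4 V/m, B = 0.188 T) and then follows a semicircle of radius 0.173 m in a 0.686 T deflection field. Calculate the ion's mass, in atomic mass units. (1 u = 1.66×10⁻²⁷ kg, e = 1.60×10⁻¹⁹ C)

v = E/B₁ = 4.01×10^5 m/s.
From r = mv/(qB₂), m = qB₂r/v = (1×1.60×10^-19)(0.686)(0.173) / (4.01×10^5) = 4.74×10^-26 kg.
In atomic mass units: m = 4.74×10^-26 / 1.66×10^-27 = 28.6 u.

m ≈ 28.6 u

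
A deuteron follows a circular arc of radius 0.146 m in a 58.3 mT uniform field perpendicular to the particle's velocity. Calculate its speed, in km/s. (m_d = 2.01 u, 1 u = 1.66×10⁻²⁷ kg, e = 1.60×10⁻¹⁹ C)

From qvB = mv²/r, v = qBr/m.
v = (1×1.60×10^-19)(0.0583)(0.146) / (3.34×10^-27) = 4.08×10^5 m/s.

v ≈ 408 km/s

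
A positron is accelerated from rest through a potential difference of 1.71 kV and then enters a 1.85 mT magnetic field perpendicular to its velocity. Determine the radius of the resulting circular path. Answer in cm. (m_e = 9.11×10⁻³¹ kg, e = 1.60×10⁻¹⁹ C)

The kinetic energy gained is K = qV = (1×1.60×10^-19)(1710) = 2.74×10^-16 J.
v = √(2K/m) = 2.45×10^7 m/s.
r = mv/(qB) = (9.11×10^-31)(2.45×10^7) / [(1×1.60×10^-19)(1.85×10^-3)] = 0.0754 m.

r ≈ 7.54 cm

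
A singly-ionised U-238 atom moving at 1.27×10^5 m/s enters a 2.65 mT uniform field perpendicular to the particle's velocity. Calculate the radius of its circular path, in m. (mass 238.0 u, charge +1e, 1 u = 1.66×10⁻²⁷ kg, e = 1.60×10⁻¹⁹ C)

The magnetic force provides the centripetal force: qvB = mv²/r, so r = mv/(qB).
r = (3.95×10^-25 kg)(1.27×10^5 m/s) / [(1×1.60×10^-19 C)(2.65×10^-3 T)] = 118 m.

r ≈ 118 m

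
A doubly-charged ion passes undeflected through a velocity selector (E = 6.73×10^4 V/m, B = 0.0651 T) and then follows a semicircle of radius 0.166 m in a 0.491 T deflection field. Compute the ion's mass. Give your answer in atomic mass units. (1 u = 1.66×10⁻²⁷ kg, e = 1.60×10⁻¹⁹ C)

v = E/B₁ = 1.03×10^6 m/s.
From r = mv/(qB₂), m = qB₂r/v = (2×1.60×10^-19)(0.491)(0.166) / (1.03×10^6) = 2.52×10^-26 kg.
In atomic mass units: m = 2.52×10^-26 / 1.66×10^-27 = 15.2 u.

m ≈ 15.2 u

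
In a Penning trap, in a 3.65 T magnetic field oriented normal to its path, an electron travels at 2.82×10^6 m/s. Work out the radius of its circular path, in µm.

r ≈ 4.40 µm

The magnetic force provides the centripetal force: qvB = mv²/r, so r = mv/(qB).
r = (9.11×10^-31 kg)(2.82×10^6 m/s) / [(1×1.60×10^-19 C)(3.65 T)] = 4.40×10^-6 m.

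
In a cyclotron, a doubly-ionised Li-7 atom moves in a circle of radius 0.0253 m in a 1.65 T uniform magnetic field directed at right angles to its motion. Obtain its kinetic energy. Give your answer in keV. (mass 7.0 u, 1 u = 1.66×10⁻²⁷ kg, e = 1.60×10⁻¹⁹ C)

K ≈ 48.0 keV

v = qBr/m = (2×1.60×10^-19)(1.65)(0.0253) / (1.16×10^-26) = 1.15×10^6 m/s.
K = ½mv² = 0.5·(1.16×10^-26)·(1.15×10^6)² = 7.68×10^-15 J = 48.0 keV.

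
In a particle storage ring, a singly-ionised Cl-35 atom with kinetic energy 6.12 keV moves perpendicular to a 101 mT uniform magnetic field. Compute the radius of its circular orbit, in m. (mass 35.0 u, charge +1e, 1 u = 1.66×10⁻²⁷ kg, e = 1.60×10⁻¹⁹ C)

Convert the energy: K = 6.12 keV = 9.79×10^-16 J.
v = √(2K/m) = √(2·9.79×10^-16/5.81×10^-26) = 1.84×10^5 m/s.
r = mv/(qB) = (5.81×10^-26)(1.84×10^5) / [(1×1.60×10^-19)(0.101)] = 0.660 m.

r ≈ 0.660 m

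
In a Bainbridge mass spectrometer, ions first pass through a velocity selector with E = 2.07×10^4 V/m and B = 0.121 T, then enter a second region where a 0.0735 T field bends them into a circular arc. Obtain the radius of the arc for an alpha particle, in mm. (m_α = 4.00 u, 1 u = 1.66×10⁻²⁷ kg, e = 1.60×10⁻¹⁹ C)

The selector passes v = E/B = 2.07×10^4/0.121 = 1.71×10^5 m/s.
In the deflection region, r = mv/(qB₂) = (6.64×10^-27)(1.71×10^5) / [(2×1.60×10^-19)(0.0735)] = 0.0483 m.

r ≈ 48.3 mm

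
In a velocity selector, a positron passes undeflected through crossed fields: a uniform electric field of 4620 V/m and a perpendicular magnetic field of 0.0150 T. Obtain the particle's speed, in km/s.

For zero net force, qE = qvB, so v = E/B.
v = (4620) / (0.0150) = 3.08×10^5 m/s.

v ≈ 308 km/s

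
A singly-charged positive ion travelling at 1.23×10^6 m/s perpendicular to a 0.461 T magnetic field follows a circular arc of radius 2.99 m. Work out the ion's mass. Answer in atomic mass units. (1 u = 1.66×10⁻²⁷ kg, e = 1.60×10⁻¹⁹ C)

m ≈ 108 u

qvB = mv²/r ⇒ m = qBr/v.
m = (1×1.60×10^-19)(0.461)(2.99) / (1.23×10^6) = 1.79×10^-25 kg = 108 u.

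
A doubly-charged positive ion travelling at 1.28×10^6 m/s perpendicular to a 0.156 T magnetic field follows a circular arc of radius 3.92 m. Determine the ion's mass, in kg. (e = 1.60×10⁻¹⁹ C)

qvB = mv²/r ⇒ m = qBr/v.
m = (2×1.60×10^-19)(0.156)(3.92) / (1.28×10^6) = 1.53×10^-25 kg.

m ≈ 1.53×10^-25 kg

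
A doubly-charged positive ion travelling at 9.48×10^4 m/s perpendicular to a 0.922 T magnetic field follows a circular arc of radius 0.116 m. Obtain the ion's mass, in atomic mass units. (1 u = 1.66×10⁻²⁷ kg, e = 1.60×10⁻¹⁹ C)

m ≈ 217 u

qvB = mv²/r ⇒ m = qBr/v.
m = (2×1.60×10^-19)(0.922)(0.116) / (9.48×10^4) = 3.61×10^-25 kg = 217 u.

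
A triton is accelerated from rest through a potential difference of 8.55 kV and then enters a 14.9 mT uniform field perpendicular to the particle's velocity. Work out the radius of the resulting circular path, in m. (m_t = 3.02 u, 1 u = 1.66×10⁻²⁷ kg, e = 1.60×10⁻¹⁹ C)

The kinetic energy gained is K = qV = (1×1.60×10^-19)(8550) = 1.37×10^-15 J.
v = √(2K/m) = 7.39×10^5 m/s.
r = mv/(qB) = (5.01×10^-27)(7.39×10^5) / [(1×1.60×10^-19)(0.0149)] = 1.55 m.

r ≈ 1.55 m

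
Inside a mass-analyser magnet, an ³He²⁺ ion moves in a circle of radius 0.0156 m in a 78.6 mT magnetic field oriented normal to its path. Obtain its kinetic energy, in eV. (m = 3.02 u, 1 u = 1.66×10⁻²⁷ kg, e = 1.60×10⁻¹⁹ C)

K ≈ 96.0 eV

v = qBr/m = (2×1.60×10^-19)(0.0786)(0.0156) / (5.01×10^-27) = 7.83×10^4 m/s.
K = ½mv² = 0.5·(5.01×10^-27)·(7.83×10^4)² = 1.54×10^-17 J = 96.0 eV.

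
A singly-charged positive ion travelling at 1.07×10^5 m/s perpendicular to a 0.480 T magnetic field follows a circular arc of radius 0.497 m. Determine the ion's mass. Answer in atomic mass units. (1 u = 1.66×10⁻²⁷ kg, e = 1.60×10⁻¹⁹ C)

qvB = mv²/r ⇒ m = qBr/v.
m = (1×1.60×10^-19)(0.480)(0.497) / (1.07×10^5) = 3.57×10^-25 kg = 215 u.

m ≈ 215 u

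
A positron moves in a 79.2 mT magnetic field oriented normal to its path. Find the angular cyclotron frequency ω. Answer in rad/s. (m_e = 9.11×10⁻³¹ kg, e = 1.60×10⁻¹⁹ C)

ω ≈ 1.39×10^10 rad/s

ω = qB/m = (1×1.60×10^-19)(0.0792) / (9.11×10^-31) = 1.39×10^10 rad/s.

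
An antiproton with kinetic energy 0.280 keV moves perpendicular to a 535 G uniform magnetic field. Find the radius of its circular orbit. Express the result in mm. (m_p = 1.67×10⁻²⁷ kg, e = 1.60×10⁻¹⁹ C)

Convert the energy: K = 0.280 keV = 4.48×10^-17 J.
v = √(2K/m) = √(2·4.48×10^-17/1.67×10^-27) = 2.32×10^5 m/s.
r = mv/(qB) = (1.67×10^-27)(2.32×10^5) / [(1×1.60×10^-19)(0.0535)] = 0.0452 m.

r ≈ 45.2 mm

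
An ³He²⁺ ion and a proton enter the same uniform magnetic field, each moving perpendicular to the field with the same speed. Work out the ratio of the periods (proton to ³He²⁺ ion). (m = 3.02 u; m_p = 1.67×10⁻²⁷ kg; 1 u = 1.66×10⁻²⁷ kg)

T = 2πm/(qB) is independent of speed, so T₂/T₁ = (m₂/q₂)/(m₁/q₁).
T_{proton}/T_{³He²⁺ ion} = (1.67×10^-27/1e) / (5.01×10^-27/2e) = 0.666.

ratio ≈ 0.666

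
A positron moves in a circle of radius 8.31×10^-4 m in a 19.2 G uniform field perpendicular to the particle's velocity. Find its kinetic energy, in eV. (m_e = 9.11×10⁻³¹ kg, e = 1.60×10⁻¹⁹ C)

v = qBr/m = (1×1.60×10^-19)(1.92×10^-3)(8.31×10^-4) / (9.11×10^-31) = 2.80×10^5 m/s.
K = ½mv² = 0.5·(9.11×10^-31)·(2.80×10^5)² = 3.58×10^-20 J = 0.224 eV.

K ≈ 0.224 eV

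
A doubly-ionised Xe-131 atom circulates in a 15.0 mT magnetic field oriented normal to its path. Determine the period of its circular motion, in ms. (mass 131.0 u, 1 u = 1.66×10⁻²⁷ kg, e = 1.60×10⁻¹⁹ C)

The cyclotron period is independent of speed: T = 2πm/(qB).
T = 2π(2.17×10^-25) / [(2×1.60×10^-19)(0.0150)] = 2.85×10^-4 s.

T ≈ 0.285 ms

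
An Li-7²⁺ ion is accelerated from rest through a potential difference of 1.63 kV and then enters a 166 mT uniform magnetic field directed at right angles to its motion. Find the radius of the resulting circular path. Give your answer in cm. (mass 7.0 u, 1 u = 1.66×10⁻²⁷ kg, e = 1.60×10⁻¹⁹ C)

r ≈ 6.55 cm

The kinetic energy gained is K = qV = (2×1.60×10^-19)(1630) = 5.22×10^-16 J.
v = √(2K/m) = 3.00×10^5 m/s.
r = mv/(qB) = (1.16×10^-26)(3.00×10^5) / [(2×1.60×10^-19)(0.166)] = 0.0655 m.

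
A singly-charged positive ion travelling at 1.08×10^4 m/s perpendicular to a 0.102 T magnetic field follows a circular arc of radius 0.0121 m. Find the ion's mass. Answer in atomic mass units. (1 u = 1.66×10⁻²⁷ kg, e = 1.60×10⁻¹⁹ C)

m ≈ 11.0 u

qvB = mv²/r ⇒ m = qBr/v.
m = (1×1.60×10^-19)(0.102)(0.0121) / (1.08×10^4) = 1.83×10^-26 kg = 11.0 u.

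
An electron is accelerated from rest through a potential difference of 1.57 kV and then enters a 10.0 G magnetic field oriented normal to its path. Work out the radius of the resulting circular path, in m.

The kinetic energy gained is K = qV = (1×1.60×10^-19)(1570) = 2.51×10^-16 J.
v = √(2K/m) = 2.35×10^7 m/s.
r = mv/(qB) = (9.11×10^-31)(2.35×10^7) / [(1×1.60×10^-19)(1.00×10^-3)] = 0.134 m.

r ≈ 0.134 m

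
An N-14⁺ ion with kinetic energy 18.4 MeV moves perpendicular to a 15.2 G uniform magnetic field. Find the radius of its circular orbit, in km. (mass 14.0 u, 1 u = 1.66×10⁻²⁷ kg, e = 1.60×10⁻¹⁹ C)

r ≈ 1.52 km

Convert the energy: K = 18.4 MeV = 2.94×10^-12 J.
v = √(2K/m) = √(2·2.94×10^-12/2.32×10^-26) = 1.59×10^7 m/s.
r = mv/(qB) = (2.32×10^-26)(1.59×10^7) / [(1×1.60×10^-19)(1.52×10^-3)] = 1520 m.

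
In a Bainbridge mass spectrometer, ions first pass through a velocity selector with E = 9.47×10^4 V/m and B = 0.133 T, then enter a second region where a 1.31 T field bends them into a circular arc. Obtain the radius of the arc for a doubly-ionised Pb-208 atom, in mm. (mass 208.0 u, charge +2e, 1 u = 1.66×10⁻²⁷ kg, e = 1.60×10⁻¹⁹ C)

The selector passes v = E/B = 9.47×10^4/0.133 = 7.12×10^5 m/s.
In the deflection region, r = mv/(qB₂) = (3.45×10^-25)(7.12×10^5) / [(2×1.60×10^-19)(1.31)] = 0.586 m.

r ≈ 586 mm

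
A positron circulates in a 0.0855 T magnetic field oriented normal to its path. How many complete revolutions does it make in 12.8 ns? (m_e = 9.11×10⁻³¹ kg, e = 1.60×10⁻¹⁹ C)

T = 2πm/(qB) = 2π(9.11×10^-31) / [(1×1.60×10^-19)(0.0855)] = 4.1842×10^-10 s.
N = t/T = 1.28×10^-8 / 4.1842×10^-10 ≈ 30.59, so 30 complete revolutions.

N = 30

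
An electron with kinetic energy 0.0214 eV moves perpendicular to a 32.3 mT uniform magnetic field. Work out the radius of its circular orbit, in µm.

r ≈ 15.3 µm

Convert the energy: K = 0.0214 eV = 3.42×10^-21 J.
v = √(2K/m) = √(2·3.42×10^-21/9.11×10^-31) = 8.67×10^4 m/s.
r = mv/(qB) = (9.11×10^-31)(8.67×10^4) / [(1×1.60×10^-19)(0.0323)] = 1.53×10^-5 m.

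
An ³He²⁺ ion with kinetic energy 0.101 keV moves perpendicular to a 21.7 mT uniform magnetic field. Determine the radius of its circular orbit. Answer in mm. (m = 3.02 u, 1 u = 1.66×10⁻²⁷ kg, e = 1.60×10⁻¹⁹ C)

r ≈ 58.0 mm

Convert the energy: K = 0.101 keV = 1.62×10^-17 J.
v = √(2K/m) = √(2·1.62×10^-17/5.01×10^-27) = 8.03×10^4 m/s.
r = mv/(qB) = (5.01×10^-27)(8.03×10^4) / [(2×1.60×10^-19)(0.0217)] = 0.0580 m.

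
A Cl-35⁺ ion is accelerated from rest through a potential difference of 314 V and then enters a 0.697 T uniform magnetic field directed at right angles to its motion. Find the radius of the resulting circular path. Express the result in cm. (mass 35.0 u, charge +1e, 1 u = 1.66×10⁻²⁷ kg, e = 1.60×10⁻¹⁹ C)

r ≈ 2.17 cm

The kinetic energy gained is K = qV = (1×1.60×10^-19)(314) = 5.02×10^-17 J.
v = √(2K/m) = 4.16×10^4 m/s.
r = mv/(qB) = (5.81×10^-26)(4.16×10^4) / [(1×1.60×10^-19)(0.697)] = 0.0217 m.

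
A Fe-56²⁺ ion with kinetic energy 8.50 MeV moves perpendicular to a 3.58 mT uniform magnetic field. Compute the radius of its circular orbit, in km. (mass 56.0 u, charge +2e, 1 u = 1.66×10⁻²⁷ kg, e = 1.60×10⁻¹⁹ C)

r ≈ 0.439 km

Convert the energy: K = 8.50 MeV = 1.36×10^-12 J.
v = √(2K/m) = √(2·1.36×10^-12/9.30×10^-26) = 5.41×10^6 m/s.
r = mv/(qB) = (9.30×10^-26)(5.41×10^6) / [(2×1.60×10^-19)(3.58×10^-3)] = 439 m.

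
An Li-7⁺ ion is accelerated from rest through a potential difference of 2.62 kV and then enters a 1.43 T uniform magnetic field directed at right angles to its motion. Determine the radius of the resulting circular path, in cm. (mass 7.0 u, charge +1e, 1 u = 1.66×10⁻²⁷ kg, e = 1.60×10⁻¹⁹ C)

The kinetic energy gained is K = qV = (1×1.60×10^-19)(2620) = 4.19×10^-16 J.
v = √(2K/m) = 2.69×10^5 m/s.
r = mv/(qB) = (1.16×10^-26)(2.69×10^5) / [(1×1.60×10^-19)(1.43)] = 0.0136 m.

r ≈ 1.36 cm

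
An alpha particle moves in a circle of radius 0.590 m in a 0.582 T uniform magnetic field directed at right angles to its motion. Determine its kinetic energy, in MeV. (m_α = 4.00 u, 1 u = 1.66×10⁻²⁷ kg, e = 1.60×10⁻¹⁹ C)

K ≈ 5.68 MeV

v = qBr/m = (2×1.60×10^-19)(0.582)(0.590) / (6.64×10^-27) = 1.65×10^7 m/s.
K = ½mv² = 0.5·(6.64×10^-27)·(1.65×10^7)² = 9.09×10^-13 J = 5.68 MeV.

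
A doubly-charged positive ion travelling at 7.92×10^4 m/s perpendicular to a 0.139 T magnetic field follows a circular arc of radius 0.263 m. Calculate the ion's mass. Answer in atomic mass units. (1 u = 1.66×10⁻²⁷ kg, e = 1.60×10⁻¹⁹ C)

m ≈ 89.0 u

qvB = mv²/r ⇒ m = qBr/v.
m = (2×1.60×10^-19)(0.139)(0.263) / (7.92×10^4) = 1.48×10^-25 kg = 89.0 u.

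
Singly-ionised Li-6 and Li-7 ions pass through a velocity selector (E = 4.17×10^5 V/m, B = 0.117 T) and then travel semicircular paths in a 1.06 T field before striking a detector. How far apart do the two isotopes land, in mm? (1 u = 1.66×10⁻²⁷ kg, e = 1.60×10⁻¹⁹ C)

Δd ≈ 69.8 mm

Both emerge at v = E/B₁ = 3.56×10^6 m/s.
r = mv/(qB₂), so r₁ = 0.2093 m and r₂ = 0.2442 m, giving Δr = 0.0349 m.
After a semicircle each ion lands a diameter 2r from the entry slit, so the separation is 2Δr = 0.0698 m.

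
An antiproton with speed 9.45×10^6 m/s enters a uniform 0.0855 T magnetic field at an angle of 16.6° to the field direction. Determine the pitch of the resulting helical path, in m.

pitch ≈ 6.95 m

The velocity component along B is v∥ = v cos16.6° = 9.06×10^6 m/s.
The cyclotron period T = 2πm/(qB) = 7.67×10^-7 s is set by m, q, B alone.
Pitch = v∥·T = (9.06×10^6)(7.67×10^-7) = 6.95 m.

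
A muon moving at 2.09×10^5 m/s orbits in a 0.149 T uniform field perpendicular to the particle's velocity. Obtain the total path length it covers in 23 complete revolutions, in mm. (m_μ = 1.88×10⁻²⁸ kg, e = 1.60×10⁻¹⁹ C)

L ≈ 238 mm

r = mv/(qB) = 1.65×10^-3 m, so one revolution covers 2πr = 0.0104 m.
In 23 revolutions: L = 23·2πr = 0.238 m.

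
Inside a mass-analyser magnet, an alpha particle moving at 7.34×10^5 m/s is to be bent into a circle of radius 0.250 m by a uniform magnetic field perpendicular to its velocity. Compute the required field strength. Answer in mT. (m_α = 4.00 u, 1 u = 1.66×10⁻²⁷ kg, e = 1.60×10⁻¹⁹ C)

B ≈ 60.9 mT

qvB = mv²/r gives B = mv/(qr).
B = (6.64×10^-27)(7.34×10^5) / [(2×1.60×10^-19)(0.250)] = 0.0609 T.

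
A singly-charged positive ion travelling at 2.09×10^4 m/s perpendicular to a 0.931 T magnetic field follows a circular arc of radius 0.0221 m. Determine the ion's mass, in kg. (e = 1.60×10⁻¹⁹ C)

m ≈ 1.58×10^-25 kg

qvB = mv²/r ⇒ m = qBr/v.
m = (1×1.60×10^-19)(0.931)(0.0221) / (2.09×10^4) = 1.58×10^-25 kg.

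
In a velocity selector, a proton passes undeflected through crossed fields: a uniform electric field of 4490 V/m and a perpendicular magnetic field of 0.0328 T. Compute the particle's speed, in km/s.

v ≈ 137 km/s

For zero net force, qE = qvB, so v = E/B.
v = (4490) / (0.0328) = 1.37×10^5 m/s.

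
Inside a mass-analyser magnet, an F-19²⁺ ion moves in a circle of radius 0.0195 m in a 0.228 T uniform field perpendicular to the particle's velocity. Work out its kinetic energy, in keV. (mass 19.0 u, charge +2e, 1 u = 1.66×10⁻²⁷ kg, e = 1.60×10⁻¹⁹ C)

K ≈ 0.201 keV

v = qBr/m = (2×1.60×10^-19)(0.228)(0.0195) / (3.15×10^-26) = 4.51×10^4 m/s.
K = ½mv² = 0.5·(3.15×10^-26)·(4.51×10^4)² = 3.21×10^-17 J = 0.201 keV.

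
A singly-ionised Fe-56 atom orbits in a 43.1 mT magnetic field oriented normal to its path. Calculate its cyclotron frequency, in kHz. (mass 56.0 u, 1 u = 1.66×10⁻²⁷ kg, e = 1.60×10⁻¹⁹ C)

f = qB/(2πm) = (1×1.60×10^-19)(0.0431) / [2π(9.30×10^-26)] = 1.18×10^4 Hz.

f ≈ 11.8 kHz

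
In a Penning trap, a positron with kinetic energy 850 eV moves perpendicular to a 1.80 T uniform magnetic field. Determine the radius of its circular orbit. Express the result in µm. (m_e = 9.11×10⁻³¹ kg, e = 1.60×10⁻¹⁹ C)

r ≈ 54.7 µm

Convert the energy: K = 850 eV = 1.36×10^-16 J.
v = √(2K/m) = √(2·1.36×10^-16/9.11×10^-31) = 1.73×10^7 m/s.
r = mv/(qB) = (9.11×10^-31)(1.73×10^7) / [(1×1.60×10^-19)(1.80)] = 5.47×10^-5 m.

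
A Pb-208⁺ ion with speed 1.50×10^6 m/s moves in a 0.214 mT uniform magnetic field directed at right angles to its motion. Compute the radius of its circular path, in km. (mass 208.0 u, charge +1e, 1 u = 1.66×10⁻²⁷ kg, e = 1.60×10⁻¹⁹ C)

The magnetic force provides the centripetal force: qvB = mv²/r, so r = mv/(qB).
r = (3.45×10^-25 kg)(1.50×10^6 m/s) / [(1×1.60×10^-19 C)(2.14×10^-4 T)] = 1.51×10^4 m.

r ≈ 15.1 km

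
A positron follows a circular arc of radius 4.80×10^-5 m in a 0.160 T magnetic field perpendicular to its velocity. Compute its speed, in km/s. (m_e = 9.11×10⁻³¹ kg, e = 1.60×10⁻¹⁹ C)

v ≈ 1350 km/s

From qvB = mv²/r, v = qBr/m.
v = (1×1.60×10^-19)(0.160)(4.80×10^-5) / (9.11×10^-31) = 1.35×10^6 m/s.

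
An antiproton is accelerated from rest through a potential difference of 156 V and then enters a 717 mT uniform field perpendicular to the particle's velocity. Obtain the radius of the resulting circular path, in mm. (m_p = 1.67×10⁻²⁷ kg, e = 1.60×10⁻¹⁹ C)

The kinetic energy gained is K = qV = (1×1.60×10^-19)(156) = 2.50×10^-17 J.
v = √(2K/m) = 1.73×10^5 m/s.
r = mv/(qB) = (1.67×10^-27)(1.73×10^5) / [(1×1.60×10^-19)(0.717)] = 2.52×10^-3 m.

r ≈ 2.52 mm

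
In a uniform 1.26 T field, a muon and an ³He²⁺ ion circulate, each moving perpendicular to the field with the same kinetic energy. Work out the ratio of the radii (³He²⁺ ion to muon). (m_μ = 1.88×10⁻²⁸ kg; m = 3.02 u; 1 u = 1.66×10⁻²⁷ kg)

ratio ≈ 2.58

r = √(2mK)/(qB) ⇒ at equal K, r ∝ √m/q.
r_{³He²⁺ ion}/r_{muon} = 2.58.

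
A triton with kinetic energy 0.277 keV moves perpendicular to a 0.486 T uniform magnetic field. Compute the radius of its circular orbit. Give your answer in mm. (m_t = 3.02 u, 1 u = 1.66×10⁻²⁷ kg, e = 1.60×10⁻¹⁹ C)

r ≈ 8.57 mm

Convert the energy: K = 0.277 keV = 4.43×10^-17 J.
v = √(2K/m) = √(2·4.43×10^-17/5.01×10^-27) = 1.33×10^5 m/s.
r = mv/(qB) = (5.01×10^-27)(1.33×10^5) / [(1×1.60×10^-19)(0.486)] = 8.57×10^-3 m.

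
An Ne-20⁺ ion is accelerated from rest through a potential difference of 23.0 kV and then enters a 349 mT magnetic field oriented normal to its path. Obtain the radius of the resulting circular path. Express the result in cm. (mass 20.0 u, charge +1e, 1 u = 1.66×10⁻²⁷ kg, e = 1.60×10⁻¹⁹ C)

r ≈ 28.0 cm

The kinetic energy gained is K = qV = (1×1.60×10^-19)(2.30×10^4) = 3.68×10^-15 J.
v = √(2K/m) = 4.71×10^5 m/s.
r = mv/(qB) = (3.32×10^-26)(4.71×10^5) / [(1×1.60×10^-19)(0.349)] = 0.280 m.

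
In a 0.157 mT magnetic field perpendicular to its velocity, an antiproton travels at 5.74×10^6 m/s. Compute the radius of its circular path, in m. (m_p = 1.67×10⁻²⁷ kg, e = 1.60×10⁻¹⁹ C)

r ≈ 382 m

The magnetic force provides the centripetal force: qvB = mv²/r, so r = mv/(qB).
r = (1.67×10^-27 kg)(5.74×10^6 m/s) / [(1×1.60×10^-19 C)(1.57×10^-4 T)] = 382 m.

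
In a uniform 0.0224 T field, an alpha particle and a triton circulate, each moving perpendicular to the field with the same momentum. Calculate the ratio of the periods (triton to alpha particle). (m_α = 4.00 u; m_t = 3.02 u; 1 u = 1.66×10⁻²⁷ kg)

T = 2πm/(qB) is independent of speed, so T₂/T₁ = (m₂/q₂)/(m₁/q₁).
T_{triton}/T_{alpha particle} = (5.01×10^-27/1e) / (6.64×10^-27/2e) = 1.51.

ratio ≈ 1.51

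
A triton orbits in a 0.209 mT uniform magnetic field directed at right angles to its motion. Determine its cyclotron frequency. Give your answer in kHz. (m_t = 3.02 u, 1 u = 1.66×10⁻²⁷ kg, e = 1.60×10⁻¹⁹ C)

f ≈ 1.06 kHz

f = qB/(2πm) = (1×1.60×10^-19)(2.09×10^-4) / [2π(5.01×10^-27)] = 1060 Hz.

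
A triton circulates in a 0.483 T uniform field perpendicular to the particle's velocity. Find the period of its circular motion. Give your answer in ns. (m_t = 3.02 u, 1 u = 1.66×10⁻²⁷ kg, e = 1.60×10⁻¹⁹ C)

The cyclotron period is independent of speed: T = 2πm/(qB).
T = 2π(5.01×10^-27) / [(1×1.60×10^-19)(0.483)] = 4.08×10^-7 s.

T ≈ 408 ns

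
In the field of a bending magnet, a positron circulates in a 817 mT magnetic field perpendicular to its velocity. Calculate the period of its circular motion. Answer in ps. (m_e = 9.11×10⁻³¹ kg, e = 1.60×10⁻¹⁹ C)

T ≈ 43.8 ps

The cyclotron period is independent of speed: T = 2πm/(qB).
T = 2π(9.11×10^-31) / [(1×1.60×10^-19)(0.817)] = 4.38×10^-11 s.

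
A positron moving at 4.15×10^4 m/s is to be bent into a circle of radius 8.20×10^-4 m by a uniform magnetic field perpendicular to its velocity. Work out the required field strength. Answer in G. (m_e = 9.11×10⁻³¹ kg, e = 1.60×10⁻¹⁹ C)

qvB = mv²/r gives B = mv/(qr).
B = (9.11×10^-31)(4.15×10^4) / [(1×1.60×10^-19)(8.20×10^-4)] = 2.88×10^-4 T.

B ≈ 2.88 G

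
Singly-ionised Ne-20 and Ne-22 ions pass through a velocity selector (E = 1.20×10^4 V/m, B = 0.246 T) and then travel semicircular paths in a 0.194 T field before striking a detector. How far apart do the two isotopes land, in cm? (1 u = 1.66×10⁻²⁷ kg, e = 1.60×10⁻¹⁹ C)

Both emerge at v = E/B₁ = 4.88×10^4 m/s.
r = mv/(qB₂), so r₁ = 0.05218 m and r₂ = 0.05739 m, giving Δr = 5.22×10^-3 m.
After a semicircle each ion lands a diameter 2r from the entry slit, so the separation is 2Δr = 0.0104 m.

Δd ≈ 1.04 cm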